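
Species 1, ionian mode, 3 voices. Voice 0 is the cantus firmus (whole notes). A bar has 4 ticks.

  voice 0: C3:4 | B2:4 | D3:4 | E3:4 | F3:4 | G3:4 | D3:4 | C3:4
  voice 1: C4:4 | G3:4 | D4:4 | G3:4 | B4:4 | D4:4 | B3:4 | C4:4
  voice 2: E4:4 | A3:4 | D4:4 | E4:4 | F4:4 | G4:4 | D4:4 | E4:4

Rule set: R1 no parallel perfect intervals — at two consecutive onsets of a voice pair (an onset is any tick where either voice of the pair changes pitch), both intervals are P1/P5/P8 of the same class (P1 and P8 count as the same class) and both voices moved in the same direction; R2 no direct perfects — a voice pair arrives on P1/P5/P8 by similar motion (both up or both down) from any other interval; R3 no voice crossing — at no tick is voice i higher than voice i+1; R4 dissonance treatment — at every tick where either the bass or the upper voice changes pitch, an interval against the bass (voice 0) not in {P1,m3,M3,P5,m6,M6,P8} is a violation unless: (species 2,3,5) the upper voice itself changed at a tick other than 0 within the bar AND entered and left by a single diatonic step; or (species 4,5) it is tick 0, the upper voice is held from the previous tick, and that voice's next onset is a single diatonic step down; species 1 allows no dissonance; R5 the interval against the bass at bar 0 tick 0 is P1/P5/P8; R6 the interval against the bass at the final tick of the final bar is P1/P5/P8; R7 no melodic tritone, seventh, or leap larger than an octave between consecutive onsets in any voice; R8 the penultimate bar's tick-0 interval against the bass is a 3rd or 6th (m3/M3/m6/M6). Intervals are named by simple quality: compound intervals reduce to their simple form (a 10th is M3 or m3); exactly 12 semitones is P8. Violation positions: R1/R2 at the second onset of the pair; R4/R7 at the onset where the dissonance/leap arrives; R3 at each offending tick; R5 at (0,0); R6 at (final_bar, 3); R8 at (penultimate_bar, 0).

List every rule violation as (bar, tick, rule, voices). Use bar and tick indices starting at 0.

(0, 0, R5, (0, 2))
(1, 0, R4, (0, 2))
(2, 0, R2, (0, 1))
(2, 0, R2, (0, 2))
(2, 0, R2, (1, 2))
(3, 0, R1, (0, 2))
(4, 0, R1, (0, 2))
(4, 0, R3, (1, 2))
(4, 0, R4, (0, 1))
(4, 0, R7, (1,))
(4, 1, R3, (1, 2))
(4, 2, R3, (1, 2))
(4, 3, R3, (1, 2))
(5, 0, R1, (0, 2))
(6, 0, R1, (0, 2))
(6, 0, R8, (0, 2))
(7, 3, R6, (0, 2))

bar 0: v0=C3 v1=C4 v2=E4 downbeat M3
bar 1: v0=B2 v1=G3 v2=A3 downbeat m7
bar 2: v0=D3 v1=D4 v2=D4 downbeat P8
bar 3: v0=E3 v1=G3 v2=E4 downbeat P8
bar 4: v0=F3 v1=B4 v2=F4 downbeat P8
bar 5: v0=G3 v1=D4 v2=G4 downbeat P8
bar 6: v0=D3 v1=B3 v2=D4 downbeat P8
bar 7: v0=C3 v1=C4 v2=E4 downbeat M3
  -> R5 @ bar 0 tick 0 v(0, 2): opens on M3
  -> R4 @ bar 1 tick 0 v(0, 2): B2/A3 m7 untreated
  -> R2 @ bar 2 tick 0 v(0, 1): B2/G3 m6 -> D3/D4 P8 similar
  -> R2 @ bar 2 tick 0 v(0, 2): B2/A3 m7 -> D3/D4 P8 similar
  -> R2 @ bar 2 tick 0 v(1, 2): G3/A3 M2 -> D4/D4 P1 similar
  -> R1 @ bar 3 tick 0 v(0, 2): D3/D4 P8 -> E3/E4 P8 similar
  -> R1 @ bar 4 tick 0 v(0, 2): E3/E4 P8 -> F3/F4 P8 similar
  -> R3 @ bar 4 tick 0 v(1, 2): B4 above F4
  -> R4 @ bar 4 tick 0 v(0, 1): F3/B4 TT untreated
  -> R7 @ bar 4 tick 0 v(1,): G3->B4 leap 16st
  -> R3 @ bar 4 tick 1 v(1, 2): B4 above F4
  -> R3 @ bar 4 tick 2 v(1, 2): B4 above F4
  -> R3 @ bar 4 tick 3 v(1, 2): B4 above F4
  -> R1 @ bar 5 tick 0 v(0, 2): F3/F4 P8 -> G3/G4 P8 similar
  -> R1 @ bar 6 tick 0 v(0, 2): G3/G4 P8 -> D3/D4 P8 similar
  -> R8 @ bar 6 tick 0 v(0, 2): penult P8 not 3rd/6th
  -> R6 @ bar 7 tick 3 v(0, 2): closes on M3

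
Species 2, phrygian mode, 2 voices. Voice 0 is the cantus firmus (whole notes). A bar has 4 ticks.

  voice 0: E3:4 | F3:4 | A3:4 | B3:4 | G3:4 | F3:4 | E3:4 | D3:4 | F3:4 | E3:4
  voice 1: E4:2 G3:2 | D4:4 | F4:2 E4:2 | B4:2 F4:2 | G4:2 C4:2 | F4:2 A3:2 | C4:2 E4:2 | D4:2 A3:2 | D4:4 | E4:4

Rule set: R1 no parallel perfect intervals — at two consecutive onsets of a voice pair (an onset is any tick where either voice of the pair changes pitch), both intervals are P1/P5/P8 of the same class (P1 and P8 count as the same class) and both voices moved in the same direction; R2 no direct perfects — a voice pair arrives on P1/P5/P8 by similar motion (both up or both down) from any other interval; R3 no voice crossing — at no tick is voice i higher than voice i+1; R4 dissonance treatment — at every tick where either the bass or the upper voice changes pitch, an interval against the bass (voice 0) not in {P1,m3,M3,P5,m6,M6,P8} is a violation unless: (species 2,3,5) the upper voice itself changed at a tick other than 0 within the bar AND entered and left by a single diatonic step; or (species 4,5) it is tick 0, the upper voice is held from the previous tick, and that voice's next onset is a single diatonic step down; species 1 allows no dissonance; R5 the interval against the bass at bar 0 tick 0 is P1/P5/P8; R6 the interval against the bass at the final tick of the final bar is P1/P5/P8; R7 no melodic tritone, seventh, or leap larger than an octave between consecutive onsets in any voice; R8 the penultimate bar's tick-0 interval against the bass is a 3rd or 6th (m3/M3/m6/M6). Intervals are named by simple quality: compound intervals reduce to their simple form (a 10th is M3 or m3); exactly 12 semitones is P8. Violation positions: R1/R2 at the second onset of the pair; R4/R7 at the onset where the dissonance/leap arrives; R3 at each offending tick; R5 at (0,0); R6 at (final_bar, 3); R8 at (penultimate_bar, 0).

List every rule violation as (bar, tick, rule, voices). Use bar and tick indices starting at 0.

(3, 0, R2, (0, 1))
(3, 2, R4, (0, 1))
(3, 2, R7, (1,))
(4, 2, R4, (0, 1))
(7, 0, R1, (0, 1))

bar 0: v0=E3 v1=E4 downbeat P8
bar 1: v0=F3 v1=D4 downbeat M6
bar 2: v0=A3 v1=F4 downbeat m6
bar 3: v0=B3 v1=B4 downbeat P8
bar 4: v0=G3 v1=G4 downbeat P8
bar 5: v0=F3 v1=F4 downbeat P8
bar 6: v0=E3 v1=C4 downbeat m6
bar 7: v0=D3 v1=D4 downbeat P8
bar 8: v0=F3 v1=D4 downbeat M6
bar 9: v0=E3 v1=E4 downbeat P8
  -> R2 @ bar 3 tick 0 v(0, 1): A3/E4 P5 -> B3/B4 P8 similar
  -> R4 @ bar 3 tick 2 v(0, 1): B3/F4 TT untreated
  -> R7 @ bar 3 tick 2 v(1,): B4->F4 leap 6st
  -> R4 @ bar 4 tick 2 v(0, 1): G3/C4 P4 untreated
  -> R1 @ bar 7 tick 0 v(0, 1): E3/E4 P8 -> D3/D4 P8 similar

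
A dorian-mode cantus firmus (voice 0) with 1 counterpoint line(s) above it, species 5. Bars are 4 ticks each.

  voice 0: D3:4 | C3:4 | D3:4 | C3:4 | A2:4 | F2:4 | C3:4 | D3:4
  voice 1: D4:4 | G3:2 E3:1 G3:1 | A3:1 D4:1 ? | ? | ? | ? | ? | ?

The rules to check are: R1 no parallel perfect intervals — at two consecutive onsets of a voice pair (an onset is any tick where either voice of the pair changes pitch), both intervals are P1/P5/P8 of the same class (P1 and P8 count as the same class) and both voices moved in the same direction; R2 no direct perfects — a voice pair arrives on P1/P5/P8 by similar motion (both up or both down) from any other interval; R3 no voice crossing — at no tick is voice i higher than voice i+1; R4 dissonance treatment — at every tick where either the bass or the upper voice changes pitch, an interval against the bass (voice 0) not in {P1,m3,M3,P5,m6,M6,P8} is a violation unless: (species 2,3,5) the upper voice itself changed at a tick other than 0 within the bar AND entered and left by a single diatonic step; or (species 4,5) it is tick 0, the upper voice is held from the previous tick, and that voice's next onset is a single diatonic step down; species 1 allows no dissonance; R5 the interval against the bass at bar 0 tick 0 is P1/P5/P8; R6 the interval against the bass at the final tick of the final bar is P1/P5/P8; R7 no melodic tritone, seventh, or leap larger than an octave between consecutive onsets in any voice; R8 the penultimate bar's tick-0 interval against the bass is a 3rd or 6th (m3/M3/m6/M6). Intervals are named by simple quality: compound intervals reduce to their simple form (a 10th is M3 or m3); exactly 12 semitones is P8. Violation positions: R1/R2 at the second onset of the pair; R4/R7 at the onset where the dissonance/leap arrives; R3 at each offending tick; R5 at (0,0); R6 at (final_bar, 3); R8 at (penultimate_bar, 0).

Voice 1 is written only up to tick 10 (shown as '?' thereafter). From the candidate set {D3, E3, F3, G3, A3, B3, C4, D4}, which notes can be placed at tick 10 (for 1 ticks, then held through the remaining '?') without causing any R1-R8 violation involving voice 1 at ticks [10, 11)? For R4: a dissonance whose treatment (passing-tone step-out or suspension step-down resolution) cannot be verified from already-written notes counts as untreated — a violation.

D3: legal
E3: violates R4,R7
F3: legal
G3: violates R4
A3: legal
B3: legal
C4: violates R4
D4: legal

{A3, B3, D3, D4, F3}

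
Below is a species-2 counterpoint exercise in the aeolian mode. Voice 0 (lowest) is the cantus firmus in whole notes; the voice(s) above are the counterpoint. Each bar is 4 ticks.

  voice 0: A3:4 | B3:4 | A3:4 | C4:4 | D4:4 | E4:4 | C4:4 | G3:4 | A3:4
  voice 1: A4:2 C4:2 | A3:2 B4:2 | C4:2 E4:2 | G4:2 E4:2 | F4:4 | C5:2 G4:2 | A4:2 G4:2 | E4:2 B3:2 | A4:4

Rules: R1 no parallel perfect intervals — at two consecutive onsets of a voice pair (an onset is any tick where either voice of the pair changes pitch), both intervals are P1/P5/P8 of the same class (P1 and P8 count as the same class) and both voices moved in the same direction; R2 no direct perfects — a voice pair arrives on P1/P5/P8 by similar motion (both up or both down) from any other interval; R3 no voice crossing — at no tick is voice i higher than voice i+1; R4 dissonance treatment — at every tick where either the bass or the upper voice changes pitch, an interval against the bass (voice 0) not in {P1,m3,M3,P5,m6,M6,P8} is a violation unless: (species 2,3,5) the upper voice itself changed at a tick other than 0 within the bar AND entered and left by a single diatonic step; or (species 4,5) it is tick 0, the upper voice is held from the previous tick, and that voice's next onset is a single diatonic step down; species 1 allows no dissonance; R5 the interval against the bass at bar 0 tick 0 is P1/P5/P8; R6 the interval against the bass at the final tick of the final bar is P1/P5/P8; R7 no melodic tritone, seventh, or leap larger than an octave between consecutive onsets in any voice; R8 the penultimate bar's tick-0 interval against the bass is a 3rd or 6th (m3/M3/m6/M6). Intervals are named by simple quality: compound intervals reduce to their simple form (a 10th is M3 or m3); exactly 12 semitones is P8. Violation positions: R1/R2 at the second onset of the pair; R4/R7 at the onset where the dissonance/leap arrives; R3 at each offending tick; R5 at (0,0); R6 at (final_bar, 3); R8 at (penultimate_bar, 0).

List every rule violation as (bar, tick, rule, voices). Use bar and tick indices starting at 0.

(1, 0, R3, (0, 1))
(1, 0, R4, (0, 1))
(1, 1, R3, (0, 1))
(1, 2, R7, (1,))
(2, 0, R7, (1,))
(3, 0, R1, (0, 1))
(8, 0, R2, (0, 1))
(8, 0, R7, (1,))

bar 0: v0=A3 v1=A4 downbeat P8
bar 1: v0=B3 v1=A3 downbeat M2
bar 2: v0=A3 v1=C4 downbeat m3
bar 3: v0=C4 v1=G4 downbeat P5
bar 4: v0=D4 v1=F4 downbeat m3
bar 5: v0=E4 v1=C5 downbeat m6
bar 6: v0=C4 v1=A4 downbeat M6
bar 7: v0=G3 v1=E4 downbeat M6
bar 8: v0=A3 v1=A4 downbeat P8
  -> R3 @ bar 1 tick 0 v(0, 1): B3 above A3
  -> R4 @ bar 1 tick 0 v(0, 1): B3/A3 M2 untreated
  -> R3 @ bar 1 tick 1 v(0, 1): B3 above A3
  -> R7 @ bar 1 tick 2 v(1,): A3->B4 leap 14st
  -> R7 @ bar 2 tick 0 v(1,): B4->C4 leap 11st
  -> R1 @ bar 3 tick 0 v(0, 1): A3/E4 P5 -> C4/G4 P5 similar
  -> R2 @ bar 8 tick 0 v(0, 1): G3/B3 M3 -> A3/A4 P8 similar
  -> R7 @ bar 8 tick 0 v(1,): B3->A4 leap 10st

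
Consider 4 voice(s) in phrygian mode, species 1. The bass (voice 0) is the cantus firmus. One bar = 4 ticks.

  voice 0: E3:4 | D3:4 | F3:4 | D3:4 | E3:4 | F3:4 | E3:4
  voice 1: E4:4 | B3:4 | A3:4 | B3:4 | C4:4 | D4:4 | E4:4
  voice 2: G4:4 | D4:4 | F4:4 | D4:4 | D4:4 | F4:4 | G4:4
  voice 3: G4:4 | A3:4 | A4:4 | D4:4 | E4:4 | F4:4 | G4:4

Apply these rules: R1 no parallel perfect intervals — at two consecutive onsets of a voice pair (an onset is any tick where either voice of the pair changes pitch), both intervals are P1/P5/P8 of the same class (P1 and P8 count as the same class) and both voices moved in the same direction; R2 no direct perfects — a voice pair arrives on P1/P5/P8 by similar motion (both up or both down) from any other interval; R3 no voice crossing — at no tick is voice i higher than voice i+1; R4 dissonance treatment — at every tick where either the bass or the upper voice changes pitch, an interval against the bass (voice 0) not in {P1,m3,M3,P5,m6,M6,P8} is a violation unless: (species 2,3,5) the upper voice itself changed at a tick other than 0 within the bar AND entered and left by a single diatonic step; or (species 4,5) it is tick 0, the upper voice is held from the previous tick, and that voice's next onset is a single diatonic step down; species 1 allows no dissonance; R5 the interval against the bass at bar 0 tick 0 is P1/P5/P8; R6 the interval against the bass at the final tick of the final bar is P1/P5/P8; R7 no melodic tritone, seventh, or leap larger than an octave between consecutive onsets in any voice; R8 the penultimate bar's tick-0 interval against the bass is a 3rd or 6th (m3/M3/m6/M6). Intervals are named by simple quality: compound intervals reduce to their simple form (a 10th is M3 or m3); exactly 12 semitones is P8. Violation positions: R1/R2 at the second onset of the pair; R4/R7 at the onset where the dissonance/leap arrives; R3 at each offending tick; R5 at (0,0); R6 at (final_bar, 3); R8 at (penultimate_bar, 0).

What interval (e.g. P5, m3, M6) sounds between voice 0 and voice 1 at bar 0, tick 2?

P8

voice 0=E3 voice 1=E4 -> P8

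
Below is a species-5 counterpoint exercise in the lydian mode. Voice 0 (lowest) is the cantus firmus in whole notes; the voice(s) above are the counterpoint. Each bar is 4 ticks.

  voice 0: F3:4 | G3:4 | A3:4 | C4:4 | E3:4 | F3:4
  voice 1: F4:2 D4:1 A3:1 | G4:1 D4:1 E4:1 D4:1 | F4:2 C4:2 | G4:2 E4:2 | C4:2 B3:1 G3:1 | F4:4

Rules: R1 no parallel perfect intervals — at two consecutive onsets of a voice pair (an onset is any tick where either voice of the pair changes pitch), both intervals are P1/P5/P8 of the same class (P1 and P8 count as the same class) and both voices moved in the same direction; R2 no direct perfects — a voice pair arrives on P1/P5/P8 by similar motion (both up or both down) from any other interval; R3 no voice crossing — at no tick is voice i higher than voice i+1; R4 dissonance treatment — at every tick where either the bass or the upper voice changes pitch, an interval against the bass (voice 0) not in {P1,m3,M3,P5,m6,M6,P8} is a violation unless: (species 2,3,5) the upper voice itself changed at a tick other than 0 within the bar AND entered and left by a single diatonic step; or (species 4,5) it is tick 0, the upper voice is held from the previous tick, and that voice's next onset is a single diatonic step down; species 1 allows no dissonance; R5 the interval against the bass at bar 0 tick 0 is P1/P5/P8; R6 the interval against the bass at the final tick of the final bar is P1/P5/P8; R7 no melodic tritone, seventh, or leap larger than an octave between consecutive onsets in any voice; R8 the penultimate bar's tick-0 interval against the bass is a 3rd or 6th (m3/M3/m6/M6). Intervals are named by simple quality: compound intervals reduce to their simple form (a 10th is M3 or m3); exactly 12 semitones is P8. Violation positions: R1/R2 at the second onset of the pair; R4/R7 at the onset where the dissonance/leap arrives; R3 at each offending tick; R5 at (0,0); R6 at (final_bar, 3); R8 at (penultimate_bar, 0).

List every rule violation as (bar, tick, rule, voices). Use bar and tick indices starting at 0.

bar 0: v0=F3 v1=F4 downbeat P8
bar 1: v0=G3 v1=G4 downbeat P8
bar 2: v0=A3 v1=F4 downbeat m6
bar 3: v0=C4 v1=G4 downbeat P5
bar 4: v0=E3 v1=C4 downbeat m6
bar 5: v0=F3 v1=F4 downbeat P8
  -> R2 @ bar 1 tick 0 v(0, 1): F3/A3 M3 -> G3/G4 P8 similar
  -> R7 @ bar 1 tick 0 v(1,): A3->G4 leap 10st
  -> R2 @ bar 3 tick 0 v(0, 1): A3/C4 m3 -> C4/G4 P5 similar
  -> R2 @ bar 5 tick 0 v(0, 1): E3/G3 m3 -> F3/F4 P8 similar
  -> R7 @ bar 5 tick 0 v(1,): G3->F4 leap 10st

(1, 0, R2, (0, 1))
(1, 0, R7, (1,))
(3, 0, R2, (0, 1))
(5, 0, R2, (0, 1))
(5, 0, R7, (1,))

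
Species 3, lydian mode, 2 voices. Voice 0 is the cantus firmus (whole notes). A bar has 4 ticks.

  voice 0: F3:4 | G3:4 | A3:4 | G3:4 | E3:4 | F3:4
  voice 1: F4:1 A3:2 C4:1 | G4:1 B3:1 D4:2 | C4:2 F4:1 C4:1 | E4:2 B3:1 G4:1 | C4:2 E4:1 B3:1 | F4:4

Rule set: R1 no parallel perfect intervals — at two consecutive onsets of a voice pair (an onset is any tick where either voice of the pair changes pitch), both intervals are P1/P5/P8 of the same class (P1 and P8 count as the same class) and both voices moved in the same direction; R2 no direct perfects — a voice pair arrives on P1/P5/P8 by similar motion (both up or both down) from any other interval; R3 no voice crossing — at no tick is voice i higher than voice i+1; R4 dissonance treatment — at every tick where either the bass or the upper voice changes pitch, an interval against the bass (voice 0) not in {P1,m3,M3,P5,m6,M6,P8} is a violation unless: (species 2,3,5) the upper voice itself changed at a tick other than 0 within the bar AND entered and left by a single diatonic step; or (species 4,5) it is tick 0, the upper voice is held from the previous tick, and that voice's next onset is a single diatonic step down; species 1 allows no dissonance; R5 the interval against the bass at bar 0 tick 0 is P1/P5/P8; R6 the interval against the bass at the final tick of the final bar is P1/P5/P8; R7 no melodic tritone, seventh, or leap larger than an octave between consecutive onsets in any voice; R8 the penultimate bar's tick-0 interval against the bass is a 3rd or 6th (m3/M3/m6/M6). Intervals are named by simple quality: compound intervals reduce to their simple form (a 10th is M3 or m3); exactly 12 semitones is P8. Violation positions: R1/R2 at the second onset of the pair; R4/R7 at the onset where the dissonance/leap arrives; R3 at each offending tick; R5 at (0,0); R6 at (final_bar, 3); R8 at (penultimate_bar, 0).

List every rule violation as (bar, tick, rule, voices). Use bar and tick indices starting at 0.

bar 0: v0=F3 v1=F4 downbeat P8
bar 1: v0=G3 v1=G4 downbeat P8
bar 2: v0=A3 v1=C4 downbeat m3
bar 3: v0=G3 v1=E4 downbeat M6
bar 4: v0=E3 v1=C4 downbeat m6
bar 5: v0=F3 v1=F4 downbeat P8
  -> R2 @ bar 1 tick 0 v(0, 1): F3/C4 P5 -> G3/G4 P8 similar
  -> R2 @ bar 5 tick 0 v(0, 1): E3/B3 P5 -> F3/F4 P8 similar
  -> R7 @ bar 5 tick 0 v(1,): B3->F4 leap 6st

(1, 0, R2, (0, 1))
(5, 0, R2, (0, 1))
(5, 0, R7, (1,))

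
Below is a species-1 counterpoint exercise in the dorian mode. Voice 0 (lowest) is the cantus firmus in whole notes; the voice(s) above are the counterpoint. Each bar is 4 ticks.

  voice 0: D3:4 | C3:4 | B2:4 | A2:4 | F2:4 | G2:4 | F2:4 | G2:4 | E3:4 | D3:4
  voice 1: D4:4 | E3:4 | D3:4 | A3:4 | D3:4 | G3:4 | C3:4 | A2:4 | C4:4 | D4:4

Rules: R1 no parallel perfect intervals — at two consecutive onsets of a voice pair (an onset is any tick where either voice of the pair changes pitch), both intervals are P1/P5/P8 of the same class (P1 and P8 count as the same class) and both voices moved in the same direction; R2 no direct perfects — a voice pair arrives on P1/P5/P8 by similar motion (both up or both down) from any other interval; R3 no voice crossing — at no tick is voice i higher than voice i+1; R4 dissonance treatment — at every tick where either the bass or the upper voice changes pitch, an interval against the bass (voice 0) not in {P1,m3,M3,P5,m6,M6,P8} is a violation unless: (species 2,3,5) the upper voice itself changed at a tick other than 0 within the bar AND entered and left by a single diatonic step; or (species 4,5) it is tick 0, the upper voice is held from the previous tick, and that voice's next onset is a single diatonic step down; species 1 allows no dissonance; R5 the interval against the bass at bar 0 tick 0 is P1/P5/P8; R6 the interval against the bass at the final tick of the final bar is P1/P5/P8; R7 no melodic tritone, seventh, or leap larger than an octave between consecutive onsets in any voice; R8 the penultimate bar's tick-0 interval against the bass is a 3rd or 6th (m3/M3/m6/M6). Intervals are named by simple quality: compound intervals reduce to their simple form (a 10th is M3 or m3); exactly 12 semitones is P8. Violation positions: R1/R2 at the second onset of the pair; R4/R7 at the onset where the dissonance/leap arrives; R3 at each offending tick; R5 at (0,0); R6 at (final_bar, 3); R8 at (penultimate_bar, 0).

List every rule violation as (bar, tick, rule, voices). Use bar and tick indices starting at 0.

(1, 0, R7, (1,))
(5, 0, R2, (0, 1))
(6, 0, R2, (0, 1))
(7, 0, R4, (0, 1))
(8, 0, R7, (1,))

bar 0: v0=D3 v1=D4 downbeat P8
bar 1: v0=C3 v1=E3 downbeat M3
bar 2: v0=B2 v1=D3 downbeat m3
bar 3: v0=A2 v1=A3 downbeat P8
bar 4: v0=F2 v1=D3 downbeat M6
bar 5: v0=G2 v1=G3 downbeat P8
bar 6: v0=F2 v1=C3 downbeat P5
bar 7: v0=G2 v1=A2 downbeat M2
bar 8: v0=E3 v1=C4 downbeat m6
bar 9: v0=D3 v1=D4 downbeat P8
  -> R7 @ bar 1 tick 0 v(1,): D4->E3 leap 10st
  -> R2 @ bar 5 tick 0 v(0, 1): F2/D3 M6 -> G2/G3 P8 similar
  -> R2 @ bar 6 tick 0 v(0, 1): G2/G3 P8 -> F2/C3 P5 similar
  -> R4 @ bar 7 tick 0 v(0, 1): G2/A2 M2 untreated
  -> R7 @ bar 8 tick 0 v(1,): A2->C4 leap 15st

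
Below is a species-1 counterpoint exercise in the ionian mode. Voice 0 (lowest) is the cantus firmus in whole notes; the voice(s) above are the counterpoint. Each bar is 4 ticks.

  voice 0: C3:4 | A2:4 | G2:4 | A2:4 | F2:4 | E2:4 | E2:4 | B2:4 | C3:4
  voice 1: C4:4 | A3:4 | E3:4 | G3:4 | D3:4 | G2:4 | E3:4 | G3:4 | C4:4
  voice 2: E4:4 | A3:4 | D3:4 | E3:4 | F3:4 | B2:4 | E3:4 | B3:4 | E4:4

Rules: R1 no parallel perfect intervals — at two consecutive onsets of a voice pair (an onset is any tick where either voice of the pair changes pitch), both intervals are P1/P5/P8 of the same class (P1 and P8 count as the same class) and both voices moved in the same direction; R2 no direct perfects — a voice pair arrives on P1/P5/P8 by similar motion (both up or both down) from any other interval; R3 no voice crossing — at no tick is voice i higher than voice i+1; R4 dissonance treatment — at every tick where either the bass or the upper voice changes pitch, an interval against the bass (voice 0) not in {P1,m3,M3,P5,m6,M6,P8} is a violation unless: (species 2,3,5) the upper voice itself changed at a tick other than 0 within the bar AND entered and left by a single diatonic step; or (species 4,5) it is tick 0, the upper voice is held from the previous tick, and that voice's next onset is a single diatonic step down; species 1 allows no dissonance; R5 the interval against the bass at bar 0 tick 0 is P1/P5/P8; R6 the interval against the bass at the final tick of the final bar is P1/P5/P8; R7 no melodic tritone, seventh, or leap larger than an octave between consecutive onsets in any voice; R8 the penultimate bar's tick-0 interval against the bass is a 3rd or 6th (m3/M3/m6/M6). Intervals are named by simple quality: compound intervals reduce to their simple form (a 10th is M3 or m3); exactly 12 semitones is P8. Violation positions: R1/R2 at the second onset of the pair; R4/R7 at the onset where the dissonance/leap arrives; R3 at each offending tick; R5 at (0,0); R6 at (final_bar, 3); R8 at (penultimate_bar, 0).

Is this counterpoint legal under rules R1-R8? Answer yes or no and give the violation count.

No (22 violations)

bar 0: v0=C3 v1=C4 v2=E4 (M3)
bar 1: v0=A2 v1=A3 v2=A3 (P8)
bar 2: v0=G2 v1=E3 v2=D3 (P5)
bar 3: v0=A2 v1=G3 v2=E3 (P5)
bar 4: v0=F2 v1=D3 v2=F3 (P8)
bar 5: v0=E2 v1=G2 v2=B2 (P5)
bar 6: v0=E2 v1=E3 v2=E3 (P8)
bar 7: v0=B2 v1=G3 v2=B3 (P8)
bar 8: v0=C3 v1=C4 v2=E4 (M3)
  R5 @ bar0.0: opens on M3
  R1 @ bar1.0: C3/C4 P8 -> A2/A3 P8 similar
  R2 @ bar1.0: C3/E4 M3 -> A2/A3 P8 similar
  R2 @ bar1.0: C4/E4 M3 -> A3/A3 P1 similar
  R2 @ bar2.0: A2/A3 P8 -> G2/D3 P5 similar
  R3 @ bar2.0: E3 above D3
  R3 @ bar2.1: E3 above D3
  R3 @ bar2.2: E3 above D3
  R3 @ bar2.3: E3 above D3
  R1 @ bar3.0: G2/D3 P5 -> A2/E3 P5 similar
  R3 @ bar3.0: G3 above E3
  R4 @ bar3.0: A2/G3 m7 untreated
  R3 @ bar3.1: G3 above E3
  R3 @ bar3.2: G3 above E3
  R3 @ bar3.3: G3 above E3
  R2 @ bar5.0: F2/F3 P8 -> E2/B2 P5 similar
  R7 @ bar5.0: F3->B2 leap 6st
  R2 @ bar6.0: G2/B2 M3 -> E3/E3 P1 similar
  R1 @ bar7.0: E2/E3 P8 -> B2/B3 P8 similar
  R8 @ bar7.0: penult P8 not 3rd/6th
  R2 @ bar8.0: B2/G3 m6 -> C3/C4 P8 similar
  R6 @ bar8.3: closes on M3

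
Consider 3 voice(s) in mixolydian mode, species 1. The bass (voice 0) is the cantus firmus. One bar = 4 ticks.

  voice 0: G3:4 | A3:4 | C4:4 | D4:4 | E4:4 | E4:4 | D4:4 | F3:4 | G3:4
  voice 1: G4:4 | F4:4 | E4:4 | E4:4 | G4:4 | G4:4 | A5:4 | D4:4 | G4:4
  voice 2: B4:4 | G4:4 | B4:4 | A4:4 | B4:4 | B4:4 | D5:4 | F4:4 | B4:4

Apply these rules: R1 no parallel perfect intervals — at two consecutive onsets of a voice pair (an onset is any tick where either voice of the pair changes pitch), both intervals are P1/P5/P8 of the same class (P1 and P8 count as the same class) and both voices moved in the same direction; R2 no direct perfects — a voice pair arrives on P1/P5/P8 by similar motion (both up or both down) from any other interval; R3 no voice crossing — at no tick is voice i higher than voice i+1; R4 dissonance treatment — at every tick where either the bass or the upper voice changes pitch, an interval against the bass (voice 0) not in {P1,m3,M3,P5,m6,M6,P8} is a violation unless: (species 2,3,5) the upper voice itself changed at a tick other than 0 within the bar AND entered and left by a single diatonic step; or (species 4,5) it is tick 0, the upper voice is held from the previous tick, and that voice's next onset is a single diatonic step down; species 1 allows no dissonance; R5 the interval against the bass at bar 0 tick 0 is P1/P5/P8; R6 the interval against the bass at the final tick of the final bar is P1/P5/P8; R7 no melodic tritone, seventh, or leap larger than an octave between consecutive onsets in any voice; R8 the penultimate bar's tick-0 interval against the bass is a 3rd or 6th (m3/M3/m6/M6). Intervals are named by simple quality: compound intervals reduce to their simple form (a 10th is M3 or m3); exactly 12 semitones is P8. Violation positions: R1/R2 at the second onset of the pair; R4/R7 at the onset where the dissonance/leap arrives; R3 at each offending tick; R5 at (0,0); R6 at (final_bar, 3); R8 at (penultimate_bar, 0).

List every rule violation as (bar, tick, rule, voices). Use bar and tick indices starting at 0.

(0, 0, R5, (0, 2))
(1, 0, R4, (0, 2))
(2, 0, R4, (0, 2))
(3, 0, R4, (0, 1))
(4, 0, R1, (0, 2))
(6, 0, R2, (1, 2))
(6, 0, R3, (1, 2))
(6, 0, R7, (1,))
(6, 1, R3, (1, 2))
(6, 2, R3, (1, 2))
(6, 3, R3, (1, 2))
(7, 0, R1, (0, 2))
(7, 0, R7, (1,))
(7, 0, R8, (0, 2))
(8, 0, R2, (0, 1))
(8, 0, R7, (2,))
(8, 3, R6, (0, 2))

bar 0: v0=G3 v1=G4 v2=B4 downbeat M3
bar 1: v0=A3 v1=F4 v2=G4 downbeat m7
bar 2: v0=C4 v1=E4 v2=B4 downbeat M7
bar 3: v0=D4 v1=E4 v2=A4 downbeat P5
bar 4: v0=E4 v1=G4 v2=B4 downbeat P5
bar 5: v0=E4 v1=G4 v2=B4 downbeat P5
bar 6: v0=D4 v1=A5 v2=D5 downbeat P8
bar 7: v0=F3 v1=D4 v2=F4 downbeat P8
bar 8: v0=G3 v1=G4 v2=B4 downbeat M3
  -> R5 @ bar 0 tick 0 v(0, 2): opens on M3
  -> R4 @ bar 1 tick 0 v(0, 2): A3/G4 m7 untreated
  -> R4 @ bar 2 tick 0 v(0, 2): C4/B4 M7 untreated
  -> R4 @ bar 3 tick 0 v(0, 1): D4/E4 M2 untreated
  -> R1 @ bar 4 tick 0 v(0, 2): D4/A4 P5 -> E4/B4 P5 similar
  -> R2 @ bar 6 tick 0 v(1, 2): G4/B4 M3 -> A5/D5 P5 similar
  -> R3 @ bar 6 tick 0 v(1, 2): A5 above D5
  -> R7 @ bar 6 tick 0 v(1,): G4->A5 leap 14st
  -> R3 @ bar 6 tick 1 v(1, 2): A5 above D5
  -> R3 @ bar 6 tick 2 v(1, 2): A5 above D5
  -> R3 @ bar 6 tick 3 v(1, 2): A5 above D5
  -> R1 @ bar 7 tick 0 v(0, 2): D4/D5 P8 -> F3/F4 P8 similar
  -> R7 @ bar 7 tick 0 v(1,): A5->D4 leap 19st
  -> R8 @ bar 7 tick 0 v(0, 2): penult P8 not 3rd/6th
  -> R2 @ bar 8 tick 0 v(0, 1): F3/D4 M6 -> G3/G4 P8 similar
  -> R7 @ bar 8 tick 0 v(2,): F4->B4 leap 6st
  -> R6 @ bar 8 tick 3 v(0, 2): closes on M3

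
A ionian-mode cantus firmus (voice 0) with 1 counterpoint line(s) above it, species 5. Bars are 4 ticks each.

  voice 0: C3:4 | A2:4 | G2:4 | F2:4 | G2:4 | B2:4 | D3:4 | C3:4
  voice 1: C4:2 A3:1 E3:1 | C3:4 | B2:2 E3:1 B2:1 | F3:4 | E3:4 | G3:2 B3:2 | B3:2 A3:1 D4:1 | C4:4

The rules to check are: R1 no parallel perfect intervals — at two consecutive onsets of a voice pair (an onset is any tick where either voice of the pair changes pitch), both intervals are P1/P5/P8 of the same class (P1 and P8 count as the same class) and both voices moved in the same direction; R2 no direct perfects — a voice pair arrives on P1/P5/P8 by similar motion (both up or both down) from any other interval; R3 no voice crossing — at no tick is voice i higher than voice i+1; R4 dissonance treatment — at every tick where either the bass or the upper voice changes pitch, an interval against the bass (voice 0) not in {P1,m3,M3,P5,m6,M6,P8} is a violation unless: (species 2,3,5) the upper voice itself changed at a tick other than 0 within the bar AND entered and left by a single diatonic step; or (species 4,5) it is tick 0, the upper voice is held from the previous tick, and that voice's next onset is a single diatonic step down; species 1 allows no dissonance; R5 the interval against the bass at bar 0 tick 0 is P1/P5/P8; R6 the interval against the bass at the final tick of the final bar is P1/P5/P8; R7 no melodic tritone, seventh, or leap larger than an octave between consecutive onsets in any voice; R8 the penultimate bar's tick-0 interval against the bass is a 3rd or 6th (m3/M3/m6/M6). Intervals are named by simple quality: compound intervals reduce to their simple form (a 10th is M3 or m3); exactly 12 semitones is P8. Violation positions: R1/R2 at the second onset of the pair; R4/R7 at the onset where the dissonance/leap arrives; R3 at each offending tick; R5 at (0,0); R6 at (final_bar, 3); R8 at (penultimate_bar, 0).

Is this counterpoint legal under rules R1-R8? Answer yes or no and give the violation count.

No (2 violations)

bar 0: v0=C3 v1=C4 (P8)
bar 1: v0=A2 v1=C3 (m3)
bar 2: v0=G2 v1=B2 (M3)
bar 3: v0=F2 v1=F3 (P8)
bar 4: v0=G2 v1=E3 (M6)
bar 5: v0=B2 v1=G3 (m6)
bar 6: v0=D3 v1=B3 (M6)
bar 7: v0=C3 v1=C4 (P8)
  R7 @ bar3.0: B2->F3 leap 6st
  R1 @ bar7.0: D3/D4 P8 -> C3/C4 P8 similar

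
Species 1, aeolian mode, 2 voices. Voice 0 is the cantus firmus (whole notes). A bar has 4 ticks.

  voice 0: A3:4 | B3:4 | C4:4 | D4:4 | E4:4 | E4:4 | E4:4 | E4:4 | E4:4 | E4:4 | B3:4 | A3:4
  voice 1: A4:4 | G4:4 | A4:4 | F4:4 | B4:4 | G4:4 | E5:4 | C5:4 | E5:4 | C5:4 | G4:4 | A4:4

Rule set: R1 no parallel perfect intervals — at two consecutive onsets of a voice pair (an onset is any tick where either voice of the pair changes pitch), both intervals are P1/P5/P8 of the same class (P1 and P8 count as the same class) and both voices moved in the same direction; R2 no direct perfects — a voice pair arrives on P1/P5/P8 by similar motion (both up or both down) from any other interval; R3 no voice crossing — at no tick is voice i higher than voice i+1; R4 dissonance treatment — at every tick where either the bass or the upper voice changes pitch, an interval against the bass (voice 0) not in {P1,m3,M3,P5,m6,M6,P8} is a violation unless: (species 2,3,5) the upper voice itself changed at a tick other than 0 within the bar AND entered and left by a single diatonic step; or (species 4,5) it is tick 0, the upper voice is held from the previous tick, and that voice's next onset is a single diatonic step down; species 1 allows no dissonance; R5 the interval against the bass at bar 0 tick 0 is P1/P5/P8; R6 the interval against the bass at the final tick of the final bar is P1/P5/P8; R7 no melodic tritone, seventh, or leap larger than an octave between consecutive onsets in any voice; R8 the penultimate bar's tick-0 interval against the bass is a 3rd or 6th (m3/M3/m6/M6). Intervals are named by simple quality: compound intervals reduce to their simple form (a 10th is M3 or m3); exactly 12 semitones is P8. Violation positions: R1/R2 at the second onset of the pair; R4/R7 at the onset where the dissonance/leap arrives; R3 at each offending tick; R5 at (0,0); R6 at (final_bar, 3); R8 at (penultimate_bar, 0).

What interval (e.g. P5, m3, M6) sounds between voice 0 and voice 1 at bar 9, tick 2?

voice 0=E4 voice 1=C5 -> m6

m6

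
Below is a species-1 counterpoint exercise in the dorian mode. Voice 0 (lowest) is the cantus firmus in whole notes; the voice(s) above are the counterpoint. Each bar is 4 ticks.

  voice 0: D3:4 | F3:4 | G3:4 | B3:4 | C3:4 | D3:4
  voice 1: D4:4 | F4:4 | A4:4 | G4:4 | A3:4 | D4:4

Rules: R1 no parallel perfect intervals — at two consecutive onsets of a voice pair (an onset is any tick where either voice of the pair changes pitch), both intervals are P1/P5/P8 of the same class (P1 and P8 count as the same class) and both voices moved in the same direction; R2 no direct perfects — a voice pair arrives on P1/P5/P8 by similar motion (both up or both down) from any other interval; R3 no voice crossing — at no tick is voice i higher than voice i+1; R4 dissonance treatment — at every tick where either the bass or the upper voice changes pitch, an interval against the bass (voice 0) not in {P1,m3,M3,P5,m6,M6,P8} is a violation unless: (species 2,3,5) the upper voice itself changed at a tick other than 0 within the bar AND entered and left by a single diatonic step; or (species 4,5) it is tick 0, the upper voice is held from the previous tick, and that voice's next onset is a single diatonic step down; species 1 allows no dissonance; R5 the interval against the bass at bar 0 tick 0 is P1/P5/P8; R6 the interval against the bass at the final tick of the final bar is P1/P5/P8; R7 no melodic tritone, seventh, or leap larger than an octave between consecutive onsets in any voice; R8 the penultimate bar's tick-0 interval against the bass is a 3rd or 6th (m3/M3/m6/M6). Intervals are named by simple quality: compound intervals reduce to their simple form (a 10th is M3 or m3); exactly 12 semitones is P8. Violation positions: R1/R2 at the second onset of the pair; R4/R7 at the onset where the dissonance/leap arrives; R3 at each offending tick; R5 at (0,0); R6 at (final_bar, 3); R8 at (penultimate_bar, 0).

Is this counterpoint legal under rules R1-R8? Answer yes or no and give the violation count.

No (5 violations)

bar 0: v0=D3 v1=D4 (P8)
bar 1: v0=F3 v1=F4 (P8)
bar 2: v0=G3 v1=A4 (M2)
bar 3: v0=B3 v1=G4 (m6)
bar 4: v0=C3 v1=A3 (M6)
bar 5: v0=D3 v1=D4 (P8)
  R1 @ bar1.0: D3/D4 P8 -> F3/F4 P8 similar
  R4 @ bar2.0: G3/A4 M2 untreated
  R7 @ bar4.0: B3->C3 leap 11st
  R7 @ bar4.0: G4->A3 leap 10st
  R2 @ bar5.0: C3/A3 M6 -> D3/D4 P8 similar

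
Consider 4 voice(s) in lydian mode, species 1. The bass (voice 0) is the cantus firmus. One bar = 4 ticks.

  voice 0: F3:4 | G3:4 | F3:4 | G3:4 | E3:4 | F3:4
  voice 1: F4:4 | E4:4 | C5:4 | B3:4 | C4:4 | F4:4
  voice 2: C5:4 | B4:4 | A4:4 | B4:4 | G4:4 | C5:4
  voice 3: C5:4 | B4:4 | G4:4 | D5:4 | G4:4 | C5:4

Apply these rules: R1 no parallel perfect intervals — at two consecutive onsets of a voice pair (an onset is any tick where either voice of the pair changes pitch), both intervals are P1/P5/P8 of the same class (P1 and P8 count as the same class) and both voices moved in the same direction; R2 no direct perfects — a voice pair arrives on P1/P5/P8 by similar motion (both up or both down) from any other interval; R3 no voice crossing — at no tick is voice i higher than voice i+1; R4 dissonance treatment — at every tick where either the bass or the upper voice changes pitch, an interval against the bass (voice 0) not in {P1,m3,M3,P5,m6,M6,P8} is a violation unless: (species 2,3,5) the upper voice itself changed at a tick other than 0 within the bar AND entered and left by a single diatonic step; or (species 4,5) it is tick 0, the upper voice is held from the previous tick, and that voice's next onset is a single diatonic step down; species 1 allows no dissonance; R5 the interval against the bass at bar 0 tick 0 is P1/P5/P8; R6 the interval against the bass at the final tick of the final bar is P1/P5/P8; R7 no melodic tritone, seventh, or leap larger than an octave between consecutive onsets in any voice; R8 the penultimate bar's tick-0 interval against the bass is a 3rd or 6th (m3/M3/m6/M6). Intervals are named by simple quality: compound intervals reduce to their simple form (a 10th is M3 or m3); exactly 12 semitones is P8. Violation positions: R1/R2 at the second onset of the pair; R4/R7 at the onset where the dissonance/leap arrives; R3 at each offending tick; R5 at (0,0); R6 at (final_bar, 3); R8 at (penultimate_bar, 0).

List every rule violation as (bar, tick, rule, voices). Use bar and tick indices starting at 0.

(1, 0, R1, (1, 2))
(1, 0, R1, (1, 3))
(1, 0, R1, (2, 3))
(2, 0, R3, (1, 2))
(2, 0, R3, (2, 3))
(2, 0, R4, (0, 3))
(2, 1, R3, (1, 2))
(2, 1, R3, (2, 3))
(2, 2, R3, (1, 2))
(2, 2, R3, (2, 3))
(2, 3, R3, (1, 2))
(2, 3, R3, (2, 3))
(3, 0, R2, (0, 3))
(3, 0, R7, (1,))
(4, 0, R2, (2, 3))
(5, 0, R1, (1, 2))
(5, 0, R1, (1, 3))
(5, 0, R1, (2, 3))
(5, 0, R2, (0, 1))
(5, 0, R2, (0, 2))
(5, 0, R2, (0, 3))

bar 0: v0=F3 v1=F4 v2=C5 v3=C5 downbeat P5
bar 1: v0=G3 v1=E4 v2=B4 v3=B4 downbeat M3
bar 2: v0=F3 v1=C5 v2=A4 v3=G4 downbeat M2
bar 3: v0=G3 v1=B3 v2=B4 v3=D5 downbeat P5
bar 4: v0=E3 v1=C4 v2=G4 v3=G4 downbeat m3
bar 5: v0=F3 v1=F4 v2=C5 v3=C5 downbeat P5
  -> R1 @ bar 1 tick 0 v(1, 2): F4/C5 P5 -> E4/B4 P5 similar
  -> R1 @ bar 1 tick 0 v(1, 3): F4/C5 P5 -> E4/B4 P5 similar
  -> R1 @ bar 1 tick 0 v(2, 3): C5/C5 P1 -> B4/B4 P1 similar
  -> R3 @ bar 2 tick 0 v(1, 2): C5 above A4
  -> R3 @ bar 2 tick 0 v(2, 3): A4 above G4
  -> R4 @ bar 2 tick 0 v(0, 3): F3/G4 M2 untreated
  -> R3 @ bar 2 tick 1 v(1, 2): C5 above A4
  -> R3 @ bar 2 tick 1 v(2, 3): A4 above G4
  -> R3 @ bar 2 tick 2 v(1, 2): C5 above A4
  -> R3 @ bar 2 tick 2 v(2, 3): A4 above G4
  -> R3 @ bar 2 tick 3 v(1, 2): C5 above A4
  -> R3 @ bar 2 tick 3 v(2, 3): A4 above G4
  -> R2 @ bar 3 tick 0 v(0, 3): F3/G4 M2 -> G3/D5 P5 similar
  -> R7 @ bar 3 tick 0 v(1,): C5->B3 leap 13st
  -> R2 @ bar 4 tick 0 v(2, 3): B4/D5 m3 -> G4/G4 P1 similar
  -> R1 @ bar 5 tick 0 v(1, 2): C4/G4 P5 -> F4/C5 P5 similar
  -> R1 @ bar 5 tick 0 v(1, 3): C4/G4 P5 -> F4/C5 P5 similar
  -> R1 @ bar 5 tick 0 v(2, 3): G4/G4 P1 -> C5/C5 P1 similar
  -> R2 @ bar 5 tick 0 v(0, 1): E3/C4 m6 -> F3/F4 P8 similar
  -> R2 @ bar 5 tick 0 v(0, 2): E3/G4 m3 -> F3/C5 P5 similar
  -> R2 @ bar 5 tick 0 v(0, 3): E3/G4 m3 -> F3/C5 P5 similar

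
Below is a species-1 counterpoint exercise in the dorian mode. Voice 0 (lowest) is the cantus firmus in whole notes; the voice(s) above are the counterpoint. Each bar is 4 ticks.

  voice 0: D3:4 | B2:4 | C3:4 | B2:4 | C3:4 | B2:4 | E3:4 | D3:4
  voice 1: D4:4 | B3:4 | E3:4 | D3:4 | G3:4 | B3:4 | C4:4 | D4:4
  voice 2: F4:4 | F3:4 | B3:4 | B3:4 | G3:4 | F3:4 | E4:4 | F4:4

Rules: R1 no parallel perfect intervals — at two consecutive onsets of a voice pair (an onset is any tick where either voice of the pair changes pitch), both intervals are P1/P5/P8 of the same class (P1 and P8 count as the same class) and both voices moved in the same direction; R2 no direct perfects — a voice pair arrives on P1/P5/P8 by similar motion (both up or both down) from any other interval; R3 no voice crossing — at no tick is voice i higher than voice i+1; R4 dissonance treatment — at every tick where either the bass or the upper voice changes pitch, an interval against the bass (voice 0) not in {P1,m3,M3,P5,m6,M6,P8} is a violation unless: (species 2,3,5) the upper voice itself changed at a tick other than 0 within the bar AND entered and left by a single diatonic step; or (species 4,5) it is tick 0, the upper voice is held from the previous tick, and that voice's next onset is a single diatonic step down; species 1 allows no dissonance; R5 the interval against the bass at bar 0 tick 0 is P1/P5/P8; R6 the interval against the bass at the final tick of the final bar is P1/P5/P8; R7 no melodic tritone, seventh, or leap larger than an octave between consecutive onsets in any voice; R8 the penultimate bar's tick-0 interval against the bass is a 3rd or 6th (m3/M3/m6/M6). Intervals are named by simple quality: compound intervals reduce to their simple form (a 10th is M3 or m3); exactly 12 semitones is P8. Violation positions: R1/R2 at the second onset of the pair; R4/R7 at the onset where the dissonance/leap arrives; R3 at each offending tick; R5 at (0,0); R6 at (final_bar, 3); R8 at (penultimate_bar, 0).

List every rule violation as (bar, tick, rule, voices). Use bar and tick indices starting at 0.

(0, 0, R5, (0, 2))
(1, 0, R1, (0, 1))
(1, 0, R3, (1, 2))
(1, 0, R4, (0, 2))
(1, 1, R3, (1, 2))
(1, 2, R3, (1, 2))
(1, 3, R3, (1, 2))
(2, 0, R4, (0, 2))
(2, 0, R7, (2,))
(4, 0, R2, (0, 1))
(5, 0, R3, (1, 2))
(5, 0, R4, (0, 2))
(5, 1, R3, (1, 2))
(5, 2, R3, (1, 2))
(5, 3, R3, (1, 2))
(6, 0, R2, (0, 2))
(6, 0, R7, (2,))
(6, 0, R8, (0, 2))
(7, 3, R6, (0, 2))

bar 0: v0=D3 v1=D4 v2=F4 downbeat m3
bar 1: v0=B2 v1=B3 v2=F3 downbeat TT
bar 2: v0=C3 v1=E3 v2=B3 downbeat M7
bar 3: v0=B2 v1=D3 v2=B3 downbeat P8
bar 4: v0=C3 v1=G3 v2=G3 downbeat P5
bar 5: v0=B2 v1=B3 v2=F3 downbeat TT
bar 6: v0=E3 v1=C4 v2=E4 downbeat P8
bar 7: v0=D3 v1=D4 v2=F4 downbeat m3
  -> R5 @ bar 0 tick 0 v(0, 2): opens on m3
  -> R1 @ bar 1 tick 0 v(0, 1): D3/D4 P8 -> B2/B3 P8 similar
  -> R3 @ bar 1 tick 0 v(1, 2): B3 above F3
  -> R4 @ bar 1 tick 0 v(0, 2): B2/F3 TT untreated
  -> R3 @ bar 1 tick 1 v(1, 2): B3 above F3
  -> R3 @ bar 1 tick 2 v(1, 2): B3 above F3
  -> R3 @ bar 1 tick 3 v(1, 2): B3 above F3
  -> R4 @ bar 2 tick 0 v(0, 2): C3/B3 M7 untreated
  -> R7 @ bar 2 tick 0 v(2,): F3->B3 leap 6st
  -> R2 @ bar 4 tick 0 v(0, 1): B2/D3 m3 -> C3/G3 P5 similar
  -> R3 @ bar 5 tick 0 v(1, 2): B3 above F3
  -> R4 @ bar 5 tick 0 v(0, 2): B2/F3 TT untreated
  -> R3 @ bar 5 tick 1 v(1, 2): B3 above F3
  -> R3 @ bar 5 tick 2 v(1, 2): B3 above F3
  -> R3 @ bar 5 tick 3 v(1, 2): B3 above F3
  -> R2 @ bar 6 tick 0 v(0, 2): B2/F3 TT -> E3/E4 P8 similar
  -> R7 @ bar 6 tick 0 v(2,): F3->E4 leap 11st
  -> R8 @ bar 6 tick 0 v(0, 2): penult P8 not 3rd/6th
  -> R6 @ bar 7 tick 3 v(0, 2): closes on m3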